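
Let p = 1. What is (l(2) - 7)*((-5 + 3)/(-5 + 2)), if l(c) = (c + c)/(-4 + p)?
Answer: -50/9 ≈ -5.5556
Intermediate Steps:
l(c) = -2*c/3 (l(c) = (c + c)/(-4 + 1) = (2*c)/(-3) = (2*c)*(-⅓) = -2*c/3)
(l(2) - 7)*((-5 + 3)/(-5 + 2)) = (-⅔*2 - 7)*((-5 + 3)/(-5 + 2)) = (-4/3 - 7)*(-2/(-3)) = -(-50)*(-1)/(3*3) = -25/3*⅔ = -50/9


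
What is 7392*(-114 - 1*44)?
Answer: -1167936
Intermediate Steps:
7392*(-114 - 1*44) = 7392*(-114 - 44) = 7392*(-158) = -1167936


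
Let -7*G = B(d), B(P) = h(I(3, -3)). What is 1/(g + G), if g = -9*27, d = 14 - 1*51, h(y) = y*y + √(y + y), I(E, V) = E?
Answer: -1995/487349 + 7*√6/2924094 ≈ -0.0040877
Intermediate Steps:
h(y) = y² + √2*√y (h(y) = y² + √(2*y) = y² + √2*√y)
d = -37 (d = 14 - 51 = -37)
B(P) = 9 + √6 (B(P) = 3² + √2*√3 = 9 + √6)
G = -9/7 - √6/7 (G = -(9 + √6)/7 = -9/7 - √6/7 ≈ -1.6356)
g = -243
1/(g + G) = 1/(-243 + (-9/7 - √6/7)) = 1/(-1710/7 - √6/7)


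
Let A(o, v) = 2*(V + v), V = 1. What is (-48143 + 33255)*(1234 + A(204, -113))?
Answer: -15036880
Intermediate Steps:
A(o, v) = 2 + 2*v (A(o, v) = 2*(1 + v) = 2 + 2*v)
(-48143 + 33255)*(1234 + A(204, -113)) = (-48143 + 33255)*(1234 + (2 + 2*(-113))) = -14888*(1234 + (2 - 226)) = -14888*(1234 - 224) = -14888*1010 = -15036880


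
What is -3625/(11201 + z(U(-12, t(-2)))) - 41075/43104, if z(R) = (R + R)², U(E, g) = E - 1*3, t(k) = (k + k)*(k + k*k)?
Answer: -653300575/521601504 ≈ -1.2525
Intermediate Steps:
t(k) = 2*k*(k + k²) (t(k) = (2*k)*(k + k²) = 2*k*(k + k²))
U(E, g) = -3 + E (U(E, g) = E - 3 = -3 + E)
z(R) = 4*R² (z(R) = (2*R)² = 4*R²)
-3625/(11201 + z(U(-12, t(-2)))) - 41075/43104 = -3625/(11201 + 4*(-3 - 12)²) - 41075/43104 = -3625/(11201 + 4*(-15)²) - 41075*1/43104 = -3625/(11201 + 4*225) - 41075/43104 = -3625/(11201 + 900) - 41075/43104 = -3625/12101 - 41075/43104 = -653300575/521601504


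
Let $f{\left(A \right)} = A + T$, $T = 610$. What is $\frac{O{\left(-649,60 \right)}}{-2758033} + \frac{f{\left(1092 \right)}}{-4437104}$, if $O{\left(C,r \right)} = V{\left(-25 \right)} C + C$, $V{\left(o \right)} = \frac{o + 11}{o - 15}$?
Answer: $- \frac{2016508741}{30594198141080} \approx -6.5911 \cdot 10^{-5}$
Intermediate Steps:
$V{\left(o \right)} = \frac{11 + o}{-15 + o}$
$f{\left(A \right)} = 610 + A$ ($f{\left(A \right)} = A + 610 = 610 + A$)
$O{\left(C,r \right)} = \frac{27 C}{20}$ ($O{\left(C,r \right)} = \frac{11 - 25}{-15 - 25} C + C = \frac{1}{-40} \left(-14\right) C + C = \left(- \frac{1}{40}\right) \left(-14\right) C + C = \frac{7 C}{20} + C = \frac{27 C}{20}$)
$\frac{O{\left(-649,60 \right)}}{-2758033} + \frac{f{\left(1092 \right)}}{-4437104} = \frac{\frac{27}{20} \left(-649\right)}{-2758033} + \frac{610 + 1092}{-4437104} = \left(- \frac{17523}{20}\right) \left(- \frac{1}{2758033}\right) + 1702 \left(- \frac{1}{4437104}\right) = \frac{17523}{55160660} - \frac{851}{2218552} = - \frac{2016508741}{30594198141080}$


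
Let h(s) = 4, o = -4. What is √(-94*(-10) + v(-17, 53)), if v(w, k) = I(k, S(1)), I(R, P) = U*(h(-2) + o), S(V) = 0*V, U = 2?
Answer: 2*√235 ≈ 30.659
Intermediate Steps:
S(V) = 0
I(R, P) = 0 (I(R, P) = 2*(4 - 4) = 2*0 = 0)
v(w, k) = 0
√(-94*(-10) + v(-17, 53)) = √(-94*(-10) + 0) = √(940 + 0) = √940 = 2*√235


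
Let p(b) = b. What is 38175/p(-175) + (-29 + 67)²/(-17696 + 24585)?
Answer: -10509395/48223 ≈ -217.93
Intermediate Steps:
38175/p(-175) + (-29 + 67)²/(-17696 + 24585) = 38175/(-175) + (-29 + 67)²/(-17696 + 24585) = 38175*(-1/175) + 38²/6889 = -1527/7 + 1444*(1/6889) = -1527/7 + 1444/6889 = -10509395/48223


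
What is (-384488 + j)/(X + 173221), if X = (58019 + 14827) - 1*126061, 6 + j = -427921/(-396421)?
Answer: -152421068053/47572898526 ≈ -3.2039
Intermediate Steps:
j = -1950605/396421 (j = -6 - 427921/(-396421) = -6 - 427921*(-1/396421) = -6 + 427921/396421 = -1950605/396421 ≈ -4.9205)
X = -53215 (X = 72846 - 126061 = -53215)
(-384488 + j)/(X + 173221) = (-384488 - 1950605/396421)/(-53215 + 173221) = -152421068053/396421/120006 = -152421068053/396421*1/120006 = -152421068053/47572898526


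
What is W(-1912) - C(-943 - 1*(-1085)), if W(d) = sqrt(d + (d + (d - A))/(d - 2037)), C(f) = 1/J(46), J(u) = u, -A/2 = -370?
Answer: -1/46 + 6*I*sqrt(827745941)/3949 ≈ -0.021739 + 43.713*I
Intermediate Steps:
A = 740 (A = -2*(-370) = 740)
C(f) = 1/46
W(d) = sqrt(d + (-740 + 2*d)/(-2037 + d)) (W(d) = sqrt(d + (d + (d - 1*740))/(d - 2037)) = sqrt(d + (d + (d - 740))/(-2037 + d)) = sqrt(d + (d + (-740 + d))/(-2037 + d)) = sqrt(d + (-740 + 2*d)/(-2037 + d)))
W(-1912) - C(-943 - 1*(-1085)) = sqrt((-740 + (-1912)**2 - 2035*(-1912))/(-2037 - 1912)) - 1*1/46 = sqrt((-740 + 3655744 + 3890920)/(-3949)) - 1/46 = sqrt(-1/3949*7545924) - 1/46 = sqrt(-7545924/3949) - 1/46 = 6*I*sqrt(827745941)/3949 - 1/46 = -1/46 + 6*I*sqrt(827745941)/3949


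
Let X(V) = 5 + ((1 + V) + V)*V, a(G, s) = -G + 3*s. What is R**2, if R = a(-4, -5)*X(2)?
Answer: 27225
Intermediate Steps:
X(V) = 5 + V*(1 + 2*V) (X(V) = 5 + (1 + 2*V)*V = 5 + V*(1 + 2*V))
R = -165 (R = (-1*(-4) + 3*(-5))*(5 + 2 + 2*2**2) = (4 - 15)*(5 + 2 + 2*4) = -11*(5 + 2 + 8) = -11*15 = -165)
R**2 = (-165)**2 = 27225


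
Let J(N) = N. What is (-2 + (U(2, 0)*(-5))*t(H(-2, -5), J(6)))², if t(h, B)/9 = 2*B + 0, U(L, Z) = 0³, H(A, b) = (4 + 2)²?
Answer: 4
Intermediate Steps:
H(A, b) = 36 (H(A, b) = 6² = 36)
U(L, Z) = 0
t(h, B) = 18*B (t(h, B) = 9*(2*B + 0) = 9*(2*B) = 18*B)
(-2 + (U(2, 0)*(-5))*t(H(-2, -5), J(6)))² = (-2 + (0*(-5))*(18*6))² = (-2 + 0*108)² = (-2 + 0)² = (-2)² = 4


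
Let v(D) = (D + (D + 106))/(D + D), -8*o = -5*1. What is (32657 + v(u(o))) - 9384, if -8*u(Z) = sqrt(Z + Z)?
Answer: 23274 - 848*sqrt(5)/5 ≈ 22895.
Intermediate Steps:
o = 5/8 (o = -(-5)/8 = -1/8*(-5) = 5/8 ≈ 0.62500)
u(Z) = -sqrt(2)*sqrt(Z)/8 (u(Z) = -sqrt(Z + Z)/8 = -sqrt(2)*sqrt(Z)/8)
v(D) = (106 + 2*D)/(2*D) (v(D) = (D + (106 + D))/((2*D)) = (106 + 2*D)*(1/(2*D)) = (106 + 2*D)/(2*D))
(32657 + v(u(o))) - 9384 = (32657 + (53 - sqrt(2)*sqrt(5/8)/8)/((-sqrt(2)*sqrt(5/8)/8))) - 9384 = (32657 + (53 - sqrt(2)*sqrt(10)/4/8)/((-sqrt(2)*sqrt(10)/4/8))) - 9384 = (32657 + (53 - sqrt(5)/16)/((-sqrt(5)/16))) - 9384 = (32657 + (-16*sqrt(5)/5)*(53 - sqrt(5)/16)) - 9384 = (32657 - 16*sqrt(5)*(53 - sqrt(5)/16)/5) - 9384 = 23273 - 16*sqrt(5)*(53 - sqrt(5)/16)/5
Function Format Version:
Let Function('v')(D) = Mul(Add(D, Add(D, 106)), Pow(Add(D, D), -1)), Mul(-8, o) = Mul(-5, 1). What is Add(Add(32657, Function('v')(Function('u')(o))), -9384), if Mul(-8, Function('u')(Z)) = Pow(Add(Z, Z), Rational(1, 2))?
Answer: Add(23274, Mul(Rational(-848, 5), Pow(5, Rational(1, 2)))) ≈ 22895.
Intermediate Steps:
o = Rational(5, 8) (o = Mul(Rational(-1, 8), Mul(-5, 1)) = Mul(Rational(-1, 8), -5) = Rational(5, 8) ≈ 0.62500)
Function('u')(Z) = Mul(Rational(-1, 8), Pow(2, Rational(1, 2)), Pow(Z, Rational(1, 2))) (Function('u')(Z) = Mul(Rational(-1, 8), Pow(Add(Z, Z), Rational(1, 2))) = Mul(Rational(-1, 8), Pow(Mul(2, Z), Rational(1, 2))) = Mul(Rational(-1, 8), Mul(Pow(2, Rational(1, 2)), Pow(Z, Rational(1, 2)))) = Mul(Rational(-1, 8), Pow(2, Rational(1, 2)), Pow(Z, Rational(1, 2))))
Function('v')(D) = Mul(Rational(1, 2), Pow(D, -1), Add(106, Mul(2, D))) (Function('v')(D) = Mul(Add(D, Add(106, D)), Pow(Mul(2, D), -1)) = Mul(Add(106, Mul(2, D)), Mul(Rational(1, 2), Pow(D, -1))) = Mul(Rational(1, 2), Pow(D, -1), Add(106, Mul(2, D))))
Add(Add(32657, Function('v')(Function('u')(o))), -9384) = Add(Add(32657, Mul(Pow(Mul(Rational(-1, 8), Pow(2, Rational(1, 2)), Pow(Rational(5, 8), Rational(1, 2))), -1), Add(53, Mul(Rational(-1, 8), Pow(2, Rational(1, 2)), Pow(Rational(5, 8), Rational(1, 2)))))), -9384) = Add(Add(32657, Mul(Pow(Mul(Rational(-1, 8), Pow(2, Rational(1, 2)), Mul(Rational(1, 4), Pow(10, Rational(1, 2)))), -1), Add(53, Mul(Rational(-1, 8), Pow(2, Rational(1, 2)), Mul(Rational(1, 4), Pow(10, Rational(1, 2))))))), -9384) = Add(Add(32657, Mul(Pow(Mul(Rational(-1, 16), Pow(5, Rational(1, 2))), -1), Add(53, Mul(Rational(-1, 16), Pow(5, Rational(1, 2)))))), -9384) = Add(Add(32657, Mul(Mul(Rational(-16, 5), Pow(5, Rational(1, 2))), Add(53, Mul(Rational(-1, 16), Pow(5, Rational(1, 2)))))), -9384) = Add(Add(32657, Mul(Rational(-16, 5), Pow(5, Rational(1, 2)), Add(53, Mul(Rational(-1, 16), Pow(5, Rational(1, 2)))))), -9384) = Add(23273, Mul(Rational(-16, 5), Pow(5, Rational(1, 2)), Add(53, Mul(Rational(-1, 16), Pow(5, Rational(1, 2))))))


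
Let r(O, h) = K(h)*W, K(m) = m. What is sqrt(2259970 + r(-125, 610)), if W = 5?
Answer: 2*sqrt(565755) ≈ 1504.3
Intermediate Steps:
r(O, h) = 5*h (r(O, h) = h*5 = 5*h)
sqrt(2259970 + r(-125, 610)) = sqrt(2259970 + 5*610) = sqrt(2259970 + 3050) = sqrt(2263020) = 2*sqrt(565755)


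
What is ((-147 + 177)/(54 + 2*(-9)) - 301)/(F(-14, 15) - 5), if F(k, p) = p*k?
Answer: 1801/1290 ≈ 1.3961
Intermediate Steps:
F(k, p) = k*p
((-147 + 177)/(54 + 2*(-9)) - 301)/(F(-14, 15) - 5) = ((-147 + 177)/(54 + 2*(-9)) - 301)/(-14*15 - 5) = (30/(54 - 18) - 301)/(-210 - 5) = (30/36 - 301)/(-215) = (30*(1/36) - 301)*(-1/215) = (5/6 - 301)*(-1/215) = -1801/6*(-1/215) = 1801/1290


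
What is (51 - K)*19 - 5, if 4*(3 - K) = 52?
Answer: 1154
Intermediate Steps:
K = -10 (K = 3 - ¼*52 = 3 - 13 = -10)
(51 - K)*19 - 5 = (51 - 1*(-10))*19 - 5 = (51 + 10)*19 - 5 = 61*19 - 5 = 1159 - 5 = 1154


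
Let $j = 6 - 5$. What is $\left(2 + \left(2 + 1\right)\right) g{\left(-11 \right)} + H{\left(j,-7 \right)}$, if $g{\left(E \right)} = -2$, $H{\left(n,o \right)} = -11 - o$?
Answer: $-14$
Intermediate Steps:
$j = 1$ ($j = 6 - 5 = 1$)
$\left(2 + \left(2 + 1\right)\right) g{\left(-11 \right)} + H{\left(j,-7 \right)} = \left(2 + \left(2 + 1\right)\right) \left(-2\right) - 4 = \left(2 + 3\right) \left(-2\right) + \left(-11 + 7\right) = 5 \left(-2\right) - 4 = -10 - 4 = -14$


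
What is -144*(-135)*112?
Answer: 2177280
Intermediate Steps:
-144*(-135)*112 = 19440*112 = 2177280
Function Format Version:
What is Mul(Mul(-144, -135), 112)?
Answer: 2177280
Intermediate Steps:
Mul(Mul(-144, -135), 112) = Mul(19440, 112) = 2177280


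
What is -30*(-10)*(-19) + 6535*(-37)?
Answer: -247495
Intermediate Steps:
-30*(-10)*(-19) + 6535*(-37) = 300*(-19) - 241795 = -5700 - 241795 = -247495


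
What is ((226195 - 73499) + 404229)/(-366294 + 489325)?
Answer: 556925/123031 ≈ 4.5267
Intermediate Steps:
((226195 - 73499) + 404229)/(-366294 + 489325) = (152696 + 404229)/123031 = 556925*(1/123031) = 556925/123031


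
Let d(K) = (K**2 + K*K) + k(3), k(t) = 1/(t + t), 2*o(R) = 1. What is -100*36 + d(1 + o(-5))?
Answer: -10786/3 ≈ -3595.3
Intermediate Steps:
o(R) = 1/2 (o(R) = (1/2)*1 = 1/2)
k(t) = 1/(2*t)
d(K) = 1/6 + 2*K**2 (d(K) = (K**2 + K*K) + (1/2)/3 = (K**2 + K**2) + (1/2)*(1/3) = 2*K**2 + 1/6 = 1/6 + 2*K**2)
-100*36 + d(1 + o(-5)) = -100*36 + (1/6 + 2*(1 + 1/2)**2) = -3600 + (1/6 + 2*(3/2)**2) = -3600 + (1/6 + 2*(9/4)) = -3600 + (1/6 + 9/2) = -3600 + 14/3 = -10786/3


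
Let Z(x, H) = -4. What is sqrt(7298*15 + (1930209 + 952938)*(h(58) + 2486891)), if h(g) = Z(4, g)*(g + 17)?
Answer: sqrt(7169207491347) ≈ 2.6775e+6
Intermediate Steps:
h(g) = -68 - 4*g (h(g) = -4*(g + 17) = -4*(17 + g) = -68 - 4*g)
sqrt(7298*15 + (1930209 + 952938)*(h(58) + 2486891)) = sqrt(7298*15 + (1930209 + 952938)*((-68 - 4*58) + 2486891)) = sqrt(109470 + 2883147*((-68 - 232) + 2486891)) = sqrt(109470 + 2883147*(-300 + 2486891)) = sqrt(109470 + 2883147*2486591) = sqrt(109470 + 7169207381877) = sqrt(7169207491347)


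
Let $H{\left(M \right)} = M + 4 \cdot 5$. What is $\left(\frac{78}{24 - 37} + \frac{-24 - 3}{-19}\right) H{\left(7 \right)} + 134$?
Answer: $\frac{197}{19} \approx 10.368$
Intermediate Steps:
$H{\left(M \right)} = 20 + M$ ($H{\left(M \right)} = M + 20 = 20 + M$)
$\left(\frac{78}{24 - 37} + \frac{-24 - 3}{-19}\right) H{\left(7 \right)} + 134 = \left(\frac{78}{24 - 37} + \frac{-24 - 3}{-19}\right) \left(20 + 7\right) + 134 = \left(\frac{78}{-13} + \left(-24 - 3\right) \left(- \frac{1}{19}\right)\right) 27 + 134 = \left(78 \left(- \frac{1}{13}\right) - - \frac{27}{19}\right) 27 + 134 = \left(-6 + \frac{27}{19}\right) 27 + 134 = \left(- \frac{87}{19}\right) 27 + 134 = - \frac{2349}{19} + 134 = \frac{197}{19}$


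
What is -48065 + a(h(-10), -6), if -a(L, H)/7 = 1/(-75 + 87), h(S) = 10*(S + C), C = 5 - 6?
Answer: -576787/12 ≈ -48066.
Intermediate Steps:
C = -1
h(S) = -10 + 10*S (h(S) = 10*(S - 1) = 10*(-1 + S) = -10 + 10*S)
a(L, H) = -7/12 (a(L, H) = -7/(-75 + 87) = -7/12)
-48065 + a(h(-10), -6) = -48065 - 7/12 = -576787/12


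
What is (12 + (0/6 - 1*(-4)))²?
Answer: 256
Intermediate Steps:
(12 + (0/6 - 1*(-4)))² = (12 + (0*(⅙) + 4))² = (12 + (0 + 4))² = (12 + 4)² = 16² = 256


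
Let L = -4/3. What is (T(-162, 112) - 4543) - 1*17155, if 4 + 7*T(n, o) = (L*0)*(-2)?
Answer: -151890/7 ≈ -21699.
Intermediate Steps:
L = -4/3 (L = -4*⅓ = -4/3 ≈ -1.3333)
T(n, o) = -4/7 (T(n, o) = -4/7 + (-4/3*0*(-2))/7 = -4/7 + (0*(-2))/7 = -4/7 + (⅐)*0 = -4/7 + 0 = -4/7)
(T(-162, 112) - 4543) - 1*17155 = (-4/7 - 4543) - 1*17155 = -31805/7 - 17155 = -151890/7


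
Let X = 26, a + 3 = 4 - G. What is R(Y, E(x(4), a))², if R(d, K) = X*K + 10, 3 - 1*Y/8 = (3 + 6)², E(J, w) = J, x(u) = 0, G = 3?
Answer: 100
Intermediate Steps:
a = -2 (a = -3 + (4 - 1*3) = -3 + (4 - 3) = -3 + 1 = -2)
Y = -624 (Y = 24 - 8*(3 + 6)² = 24 - 8*9² = 24 - 8*81 = 24 - 648 = -624)
R(d, K) = 10 + 26*K (R(d, K) = 26*K + 10 = 10 + 26*K)
R(Y, E(x(4), a))² = (10 + 26*0)² = (10 + 0)² = 10² = 100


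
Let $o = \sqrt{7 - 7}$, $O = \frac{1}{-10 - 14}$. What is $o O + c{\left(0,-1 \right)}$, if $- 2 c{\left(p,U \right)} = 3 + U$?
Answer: $-1$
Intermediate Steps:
$c{\left(p,U \right)} = - \frac{3}{2} - \frac{U}{2}$ ($c{\left(p,U \right)} = - \frac{3 + U}{2} = - \frac{3}{2} - \frac{U}{2}$)
$O = - \frac{1}{24}$ ($O = \frac{1}{-10 - 14} = \frac{1}{-24} = - \frac{1}{24} \approx -0.041667$)
$o = 0$ ($o = \sqrt{0} = 0$)
$o O + c{\left(0,-1 \right)} = 0 \left(- \frac{1}{24}\right) - 1 = 0 + \left(- \frac{3}{2} + \frac{1}{2}\right) = 0 - 1 = -1$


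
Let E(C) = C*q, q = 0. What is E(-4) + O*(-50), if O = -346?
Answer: 17300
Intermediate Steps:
E(C) = 0 (E(C) = C*0 = 0)
E(-4) + O*(-50) = 0 - 346*(-50) = 0 + 17300 = 17300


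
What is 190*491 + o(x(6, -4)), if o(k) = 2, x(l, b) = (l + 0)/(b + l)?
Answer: 93292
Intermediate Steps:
x(l, b) = l/(b + l)
190*491 + o(x(6, -4)) = 190*491 + 2 = 93290 + 2 = 93292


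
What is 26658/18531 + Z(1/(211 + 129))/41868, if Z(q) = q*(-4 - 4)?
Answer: 5270551121/3663764010 ≈ 1.4386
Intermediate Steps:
Z(q) = -8*q (Z(q) = q*(-8) = -8*q)
26658/18531 + Z(1/(211 + 129))/41868 = 26658/18531 - 8/(211 + 129)/41868 = 26658*(1/18531) - 8/340*(1/41868) = 2962/2059 - 8*1/340*(1/41868) = 2962/2059 - 2/85*1/41868 = 2962/2059 - 1/1779390 = 5270551121/3663764010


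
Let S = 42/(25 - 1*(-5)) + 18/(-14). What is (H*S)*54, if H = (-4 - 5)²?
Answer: 17496/35 ≈ 499.89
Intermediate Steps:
H = 81 (H = (-9)² = 81)
S = 4/35 (S = 42/(25 + 5) + 18*(-1/14) = 42/30 - 9/7 = 42*(1/30) - 9/7 = 7/5 - 9/7 = 4/35 ≈ 0.11429)
(H*S)*54 = (81*(4/35))*54 = (324/35)*54 = 17496/35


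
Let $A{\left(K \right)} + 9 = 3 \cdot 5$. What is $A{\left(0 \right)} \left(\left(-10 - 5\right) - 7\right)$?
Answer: $-132$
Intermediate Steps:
$A{\left(K \right)} = 6$ ($A{\left(K \right)} = -9 + 3 \cdot 5 = -9 + 15 = 6$)
$A{\left(0 \right)} \left(\left(-10 - 5\right) - 7\right) = 6 \left(\left(-10 - 5\right) - 7\right) = 6 \left(-15 - 7\right) = 6 \left(-22\right) = -132$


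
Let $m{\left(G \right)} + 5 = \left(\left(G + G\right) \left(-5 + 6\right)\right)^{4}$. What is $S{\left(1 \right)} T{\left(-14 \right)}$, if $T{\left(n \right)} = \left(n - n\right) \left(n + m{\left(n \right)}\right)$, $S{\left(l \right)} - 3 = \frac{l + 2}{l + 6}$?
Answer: $0$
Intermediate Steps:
$m{\left(G \right)} = -5 + 16 G^{4}$ ($m{\left(G \right)} = -5 + \left(\left(G + G\right) \left(-5 + 6\right)\right)^{4} = -5 + \left(2 G 1\right)^{4} = -5 + \left(2 G\right)^{4} = -5 + 16 G^{4}$)
$S{\left(l \right)} = 3 + \frac{2 + l}{6 + l}$ ($S{\left(l \right)} = 3 + \frac{l + 2}{l + 6} = 3 + \frac{2 + l}{6 + l}$)
$T{\left(n \right)} = 0$ ($T{\left(n \right)} = \left(n - n\right) \left(n + \left(-5 + 16 n^{4}\right)\right) = 0 \left(-5 + n + 16 n^{4}\right) = 0$)
$S{\left(1 \right)} T{\left(-14 \right)} = \frac{4 \left(5 + 1\right)}{6 + 1} \cdot 0 = 4 \cdot \frac{1}{7} \cdot 6 \cdot 0 = \frac{24}{7} \cdot 0 = 0$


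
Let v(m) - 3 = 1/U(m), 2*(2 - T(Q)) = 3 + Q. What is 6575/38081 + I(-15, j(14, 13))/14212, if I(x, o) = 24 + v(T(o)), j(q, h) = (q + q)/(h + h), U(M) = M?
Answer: 93481981/541207172 ≈ 0.17273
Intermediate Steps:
T(Q) = 1/2 - Q/2 (T(Q) = 2 - (3 + Q)/2 = 2 + (-3/2 - Q/2) = 1/2 - Q/2)
v(m) = 3 + 1/m
j(q, h) = q/h (j(q, h) = (2*q)/((2*h)) = (2*q)*(1/(2*h)) = q/h)
I(x, o) = 27 + 1/(1/2 - o/2) (I(x, o) = 24 + (3 + 1/(1/2 - o/2)) = 27 + 1/(1/2 - o/2))
6575/38081 + I(-15, j(14, 13))/14212 = 6575/38081 + ((-29 + 27*(14/13))/(-1 + 14/13))/14212 = 6575*(1/38081) + ((-29 + 27*(14*(1/13)))/(-1 + 14*(1/13)))*(1/14212) = 6575/38081 + ((-29 + 27*(14/13))/(-1 + 14/13))*(1/14212) = 6575/38081 + ((-29 + 378/13)/(1/13))*(1/14212) = 6575/38081 + (13*(1/13))*(1/14212) = 6575/38081 + 1*(1/14212) = 6575/38081 + 1/14212 = 93481981/541207172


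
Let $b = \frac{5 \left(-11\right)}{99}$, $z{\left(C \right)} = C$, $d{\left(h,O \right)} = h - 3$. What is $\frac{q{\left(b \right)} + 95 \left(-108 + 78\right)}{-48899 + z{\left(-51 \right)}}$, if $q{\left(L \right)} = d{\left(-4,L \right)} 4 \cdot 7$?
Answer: $\frac{1523}{24475} \approx 0.062227$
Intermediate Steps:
$d{\left(h,O \right)} = -3 + h$ ($d{\left(h,O \right)} = h - 3 = -3 + h$)
$b = - \frac{5}{9}$ ($b = \left(-55\right) \frac{1}{99} = - \frac{5}{9} \approx -0.55556$)
$q{\left(L \right)} = -196$ ($q{\left(L \right)} = \left(-3 - 4\right) 4 \cdot 7 = \left(-7\right) 4 \cdot 7 = \left(-28\right) 7 = -196$)
$\frac{q{\left(b \right)} + 95 \left(-108 + 78\right)}{-48899 + z{\left(-51 \right)}} = \frac{-196 + 95 \left(-108 + 78\right)}{-48899 - 51} = \frac{-196 + 95 \left(-30\right)}{-48950} = \left(-196 - 2850\right) \left(- \frac{1}{48950}\right) = \left(-3046\right) \left(- \frac{1}{48950}\right) = \frac{1523}{24475}$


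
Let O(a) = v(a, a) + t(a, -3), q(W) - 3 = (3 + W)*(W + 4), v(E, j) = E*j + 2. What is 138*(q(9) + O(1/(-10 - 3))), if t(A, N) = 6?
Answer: 3894912/169 ≈ 23047.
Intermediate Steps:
v(E, j) = 2 + E*j
q(W) = 3 + (3 + W)*(4 + W) (q(W) = 3 + (3 + W)*(W + 4) = 3 + (3 + W)*(4 + W))
O(a) = 8 + a**2 (O(a) = (2 + a*a) + 6 = (2 + a**2) + 6 = 8 + a**2)
138*(q(9) + O(1/(-10 - 3))) = 138*((15 + 9**2 + 7*9) + (8 + (1/(-10 - 3))**2)) = 138*((15 + 81 + 63) + (8 + (1/(-13))**2)) = 138*(159 + (8 + (-1/13)**2)) = 138*(159 + (8 + 1/169)) = 138*(159 + 1353/169) = 138*(28224/169) = 3894912/169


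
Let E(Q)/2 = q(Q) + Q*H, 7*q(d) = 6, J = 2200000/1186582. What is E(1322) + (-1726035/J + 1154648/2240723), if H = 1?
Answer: -3203297828178805457/3450713420000 ≈ -9.2830e+5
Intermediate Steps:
J = 1100000/593291 (J = 2200000*(1/1186582) = 1100000/593291 ≈ 1.8541)
q(d) = 6/7 (q(d) = (⅐)*6 = 6/7)
E(Q) = 12/7 + 2*Q (E(Q) = 2*(6/7 + Q*1) = 2*(6/7 + Q) = 12/7 + 2*Q)
E(1322) + (-1726035/J + 1154648/2240723) = (12/7 + 2*1322) + (-1726035/1100000/593291 + 1154648/2240723) = (12/7 + 2644) + (-1726035*593291/1100000 + 1154648*(1/2240723)) = 18520/7 + (-204808206237/220000 + 1154648/2240723) = 18520/7 - 458918204281429351/492959060000 = -3203297828178805457/3450713420000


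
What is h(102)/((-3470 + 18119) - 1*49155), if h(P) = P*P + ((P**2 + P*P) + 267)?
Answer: -10493/11502 ≈ -0.91228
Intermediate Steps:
h(P) = 267 + 3*P**2 (h(P) = P**2 + ((P**2 + P**2) + 267) = P**2 + (2*P**2 + 267) = P**2 + (267 + 2*P**2) = 267 + 3*P**2)
h(102)/((-3470 + 18119) - 1*49155) = (267 + 3*102**2)/((-3470 + 18119) - 1*49155) = (267 + 3*10404)/(14649 - 49155) = (267 + 31212)/(-34506) = 31479*(-1/34506) = -10493/11502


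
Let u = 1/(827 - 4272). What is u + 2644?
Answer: 9108579/3445 ≈ 2644.0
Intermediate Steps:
u = -1/3445 (u = 1/(-3445) = -1/3445 ≈ -0.00029028)
u + 2644 = -1/3445 + 2644 = 9108579/3445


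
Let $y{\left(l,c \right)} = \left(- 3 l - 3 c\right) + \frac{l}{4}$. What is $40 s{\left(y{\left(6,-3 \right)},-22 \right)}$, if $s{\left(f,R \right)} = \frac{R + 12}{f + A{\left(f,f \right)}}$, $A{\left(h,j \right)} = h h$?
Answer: $- \frac{320}{39} \approx -8.2051$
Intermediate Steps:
$y{\left(l,c \right)} = - 3 c - \frac{11 l}{4}$ ($y{\left(l,c \right)} = \left(- 3 c - 3 l\right) + l \frac{1}{4} = \left(- 3 c - 3 l\right) + \frac{l}{4} = - 3 c - \frac{11 l}{4}$)
$A{\left(h,j \right)} = h^{2}$
$s{\left(f,R \right)} = \frac{12 + R}{f + f^{2}}$ ($s{\left(f,R \right)} = \frac{R + 12}{f + f^{2}} = \frac{12 + R}{f + f^{2}}$)
$40 s{\left(y{\left(6,-3 \right)},-22 \right)} = 40 \frac{12 - 22}{\left(\left(-3\right) \left(-3\right) - \frac{33}{2}\right) \left(1 - \frac{15}{2}\right)} = 40 \frac{1}{9 - \frac{33}{2}} \frac{1}{1 + \left(9 - \frac{33}{2}\right)} \left(-10\right) = 40 \frac{1}{- \frac{15}{2}} \frac{1}{1 - \frac{15}{2}} \left(-10\right) = 40 \left(\left(- \frac{2}{15}\right) \frac{1}{- \frac{13}{2}} \left(-10\right)\right) = 40 \left(\left(- \frac{2}{15}\right) \left(- \frac{2}{13}\right) \left(-10\right)\right) = 40 \left(- \frac{8}{39}\right) = - \frac{320}{39}$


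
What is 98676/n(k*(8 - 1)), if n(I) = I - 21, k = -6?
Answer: -10964/7 ≈ -1566.3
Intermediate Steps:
n(I) = -21 + I
98676/n(k*(8 - 1)) = 98676/(-21 - 6*(8 - 1)) = 98676/(-21 - 6*7) = 98676/(-21 - 42) = 98676/(-63) = 98676*(-1/63) = -10964/7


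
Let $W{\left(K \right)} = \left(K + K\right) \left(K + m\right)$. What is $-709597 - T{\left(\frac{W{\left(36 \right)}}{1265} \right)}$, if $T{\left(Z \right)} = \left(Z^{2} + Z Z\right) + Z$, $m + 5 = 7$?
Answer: $- \frac{1135533291757}{1600225} \approx -7.0961 \cdot 10^{5}$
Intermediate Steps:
$m = 2$ ($m = -5 + 7 = 2$)
$W{\left(K \right)} = 2 K \left(2 + K\right)$ ($W{\left(K \right)} = \left(K + K\right) \left(K + 2\right) = 2 K \left(2 + K\right)$)
$T{\left(Z \right)} = Z + 2 Z^{2}$ ($T{\left(Z \right)} = \left(Z^{2} + Z^{2}\right) + Z = 2 Z^{2} + Z = Z + 2 Z^{2}$)
$-709597 - T{\left(\frac{W{\left(36 \right)}}{1265} \right)} = -709597 - \frac{2 \cdot 36 \left(2 + 36\right)}{1265} \left(1 + 2 \frac{2 \cdot 36 \left(2 + 36\right)}{1265}\right) = -709597 - 2 \cdot 36 \cdot 38 \cdot \frac{1}{1265} \left(1 + 2 \cdot 2 \cdot 36 \cdot 38 \cdot \frac{1}{1265}\right) = -709597 - 2736 \cdot \frac{1}{1265} \left(1 + 2 \cdot 2736 \cdot \frac{1}{1265}\right) = -709597 - \frac{2736 \left(1 + 2 \cdot \frac{2736}{1265}\right)}{1265} = -709597 - \frac{2736 \left(1 + \frac{5472}{1265}\right)}{1265} = -709597 - \frac{2736}{1265} \cdot \frac{6737}{1265} = -709597 - \frac{18432432}{1600225} = - \frac{1135533291757}{1600225}$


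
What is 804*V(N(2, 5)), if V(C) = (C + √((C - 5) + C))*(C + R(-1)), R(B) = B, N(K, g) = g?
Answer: 16080 + 3216*√5 ≈ 23271.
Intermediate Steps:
V(C) = (-1 + C)*(C + √(-5 + 2*C)) (V(C) = (C + √((C - 5) + C))*(C - 1) = (C + √((-5 + C) + C))*(-1 + C) = (C + √(-5 + 2*C))*(-1 + C) = (-1 + C)*(C + √(-5 + 2*C)))
804*V(N(2, 5)) = 804*(5² - 1*5 - √(-5 + 2*5) + 5*√(-5 + 2*5)) = 804*(25 - 5 - √(-5 + 10) + 5*√(-5 + 10)) = 804*(25 - 5 - √5 + 5*√5) = 804*(20 + 4*√5) = 16080 + 3216*√5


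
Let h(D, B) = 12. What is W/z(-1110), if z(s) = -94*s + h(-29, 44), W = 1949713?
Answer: 1949713/104352 ≈ 18.684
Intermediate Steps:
z(s) = 12 - 94*s (z(s) = -94*s + 12 = 12 - 94*s)
W/z(-1110) = 1949713/(12 - 94*(-1110)) = 1949713/(12 + 104340) = 1949713/104352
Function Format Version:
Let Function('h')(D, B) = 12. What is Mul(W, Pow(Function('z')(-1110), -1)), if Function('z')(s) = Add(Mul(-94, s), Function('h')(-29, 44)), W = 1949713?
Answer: Rational(1949713, 104352) ≈ 18.684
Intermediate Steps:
Function('z')(s) = Add(12, Mul(-94, s)) (Function('z')(s) = Add(Mul(-94, s), 12) = Add(12, Mul(-94, s)))
Mul(W, Pow(Function('z')(-1110), -1)) = Mul(1949713, Pow(Add(12, Mul(-94, -1110)), -1)) = Mul(1949713, Pow(Add(12, 104340), -1)) = Mul(1949713, Pow(104352, -1)) = Mul(1949713, Rational(1, 104352)) = Rational(1949713, 104352)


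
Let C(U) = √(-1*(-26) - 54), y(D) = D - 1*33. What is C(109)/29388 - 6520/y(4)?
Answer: 6520/29 + I*√7/14694 ≈ 224.83 + 0.00018006*I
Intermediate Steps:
y(D) = -33 + D (y(D) = D - 33 = -33 + D)
C(U) = 2*I*√7 (C(U) = √(26 - 54) = √(-28) = 2*I*√7)
C(109)/29388 - 6520/y(4) = (2*I*√7)/29388 - 6520/(-33 + 4) = (2*I*√7)*(1/29388) - 6520/(-29) = I*√7/14694 - 6520*(-1/29) = I*√7/14694 + 6520/29 = 6520/29 + I*√7/14694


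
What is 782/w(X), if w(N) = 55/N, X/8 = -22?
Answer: -12512/5 ≈ -2502.4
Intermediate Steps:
X = -176 (X = 8*(-22) = -176)
782/w(X) = 782/((55/(-176))) = 782/((55*(-1/176))) = 782/(-5/16) = 782*(-16/5) = -12512/5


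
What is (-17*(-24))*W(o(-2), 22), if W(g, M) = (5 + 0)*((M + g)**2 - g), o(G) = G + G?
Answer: 669120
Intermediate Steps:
o(G) = 2*G
W(g, M) = -5*g + 5*(M + g)**2 (W(g, M) = 5*((M + g)**2 - g) = -5*g + 5*(M + g)**2)
(-17*(-24))*W(o(-2), 22) = (-17*(-24))*(-10*(-2) + 5*(22 + 2*(-2))**2) = 408*(-5*(-4) + 5*(22 - 4)**2) = 408*(20 + 5*18**2) = 408*(20 + 5*324) = 408*(20 + 1620) = 408*1640 = 669120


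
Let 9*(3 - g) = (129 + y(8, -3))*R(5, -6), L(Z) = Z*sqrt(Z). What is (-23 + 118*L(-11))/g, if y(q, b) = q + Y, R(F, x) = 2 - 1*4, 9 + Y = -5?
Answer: -69/91 - 3894*I*sqrt(11)/91 ≈ -0.75824 - 141.92*I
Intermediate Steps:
Y = -14 (Y = -9 - 5 = -14)
R(F, x) = -2 (R(F, x) = 2 - 4 = -2)
y(q, b) = -14 + q (y(q, b) = q - 14 = -14 + q)
L(Z) = Z**(3/2)
g = 91/3 (g = 3 - (129 + (-14 + 8))*(-2)/9 = 3 - (129 - 6)*(-2)/9 = 3 - 41*(-2)/3 = 3 - 1/9*(-246) = 3 + 82/3 = 91/3 ≈ 30.333)
(-23 + 118*L(-11))/g = (-23 + 118*(-11)**(3/2))/(91/3) = (-23 + 118*(-11*I*sqrt(11)))*(3/91) = (-23 - 1298*I*sqrt(11))*(3/91) = -69/91 - 3894*I*sqrt(11)/91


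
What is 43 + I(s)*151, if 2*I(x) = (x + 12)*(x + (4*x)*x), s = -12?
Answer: 43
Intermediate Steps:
I(x) = (12 + x)*(x + 4*x²)/2 (I(x) = ((x + 12)*(x + (4*x)*x))/2 = ((12 + x)*(x + 4*x²))/2 = (12 + x)*(x + 4*x²)/2)
43 + I(s)*151 = 43 + ((½)*(-12)*(12 + 4*(-12)² + 49*(-12)))*151 = 43 + ((½)*(-12)*(12 + 4*144 - 588))*151 = 43 + ((½)*(-12)*(12 + 576 - 588))*151 = 43 + ((½)*(-12)*0)*151 = 43 + 0*151 = 43 + 0 = 43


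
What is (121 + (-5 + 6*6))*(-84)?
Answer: -12768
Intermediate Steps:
(121 + (-5 + 6*6))*(-84) = (121 + (-5 + 36))*(-84) = (121 + 31)*(-84) = 152*(-84) = -12768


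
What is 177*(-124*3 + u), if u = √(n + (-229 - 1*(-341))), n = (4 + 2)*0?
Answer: -65844 + 708*√7 ≈ -63971.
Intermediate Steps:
n = 0 (n = 6*0 = 0)
u = 4*√7 (u = √(0 + (-229 - 1*(-341))) = √(0 + (-229 + 341)) = √(0 + 112) = √112 = 4*√7 ≈ 10.583)
177*(-124*3 + u) = 177*(-124*3 + 4*√7) = 177*(-372 + 4*√7) = -65844 + 708*√7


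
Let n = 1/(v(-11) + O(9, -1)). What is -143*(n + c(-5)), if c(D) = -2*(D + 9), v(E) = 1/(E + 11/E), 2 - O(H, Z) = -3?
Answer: 65780/59 ≈ 1114.9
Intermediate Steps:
O(H, Z) = 5 (O(H, Z) = 2 - 1*(-3) = 2 + 3 = 5)
c(D) = -18 - 2*D (c(D) = -2*(9 + D) = -18 - 2*D)
n = 12/59 (n = 1/(-11/(11 + (-11)²) + 5) = 1/(-11/(11 + 121) + 5) = 1/(-11/132 + 5) = 1/(-11*1/132 + 5) = 1/(-1/12 + 5) = 1/(59/12) = 12/59 ≈ 0.20339)
-143*(n + c(-5)) = -143*(12/59 + (-18 - 2*(-5))) = -143*(12/59 + (-18 + 10)) = -143*(12/59 - 8) = -143*(-460/59) = 65780/59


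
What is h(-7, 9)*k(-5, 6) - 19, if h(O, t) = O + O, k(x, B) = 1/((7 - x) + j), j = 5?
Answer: -337/17 ≈ -19.824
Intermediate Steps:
k(x, B) = 1/(12 - x) (k(x, B) = 1/((7 - x) + 5) = 1/(12 - x))
h(O, t) = 2*O
h(-7, 9)*k(-5, 6) - 19 = (2*(-7))/(12 - 1*(-5)) - 19 = -14/(12 + 5) - 19 = -14/17 - 19 = -337/17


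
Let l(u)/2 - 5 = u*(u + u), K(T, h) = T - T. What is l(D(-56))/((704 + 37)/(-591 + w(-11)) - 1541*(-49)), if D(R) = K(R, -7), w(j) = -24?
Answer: 1025/7739549 ≈ 0.00013244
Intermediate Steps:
K(T, h) = 0
D(R) = 0
l(u) = 10 + 4*u² (l(u) = 10 + 2*(u*(u + u)) = 10 + 2*(u*(2*u)) = 10 + 2*(2*u²) = 10 + 4*u²)
l(D(-56))/((704 + 37)/(-591 + w(-11)) - 1541*(-49)) = (10 + 4*0²)/((704 + 37)/(-591 - 24) - 1541*(-49)) = (10 + 4*0)/(741/(-615) + 75509) = (10 + 0)/(741*(-1/615) + 75509) = 10/(-247/205 + 75509) = 10/(15479098/205) = 10*(205/15479098) = 1025/7739549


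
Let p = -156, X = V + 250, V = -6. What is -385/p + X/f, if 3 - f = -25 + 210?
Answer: 1231/1092 ≈ 1.1273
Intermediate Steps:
X = 244 (X = -6 + 250 = 244)
f = -182 (f = 3 - (-25 + 210) = 3 - 1*185 = 3 - 185 = -182)
-385/p + X/f = -385/(-156) + 244/(-182) = -385*(-1/156) + 244*(-1/182) = 385/156 - 122/91 = 1231/1092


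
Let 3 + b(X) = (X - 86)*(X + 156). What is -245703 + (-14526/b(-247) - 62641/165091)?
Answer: -204845653586011/833709550 ≈ -2.4570e+5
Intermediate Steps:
b(X) = -3 + (-86 + X)*(156 + X) (b(X) = -3 + (X - 86)*(X + 156) = -3 + (-86 + X)*(156 + X))
-245703 + (-14526/b(-247) - 62641/165091) = -245703 + (-14526/(-13419 + (-247)² + 70*(-247)) - 62641/165091) = -245703 + (-14526/(-13419 + 61009 - 17290) - 62641*1/165091) = -245703 + (-14526/30300 - 62641/165091) = -245703 + (-14526*1/30300 - 62641/165091) = -245703 + (-2421/5050 - 62641/165091) = -245703 - 716022361/833709550 = -204845653586011/833709550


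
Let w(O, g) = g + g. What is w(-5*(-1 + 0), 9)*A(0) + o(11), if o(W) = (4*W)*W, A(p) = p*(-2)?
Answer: 484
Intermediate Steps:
A(p) = -2*p
o(W) = 4*W**2
w(O, g) = 2*g
w(-5*(-1 + 0), 9)*A(0) + o(11) = (2*9)*(-2*0) + 4*11**2 = 18*0 + 4*121 = 0 + 484 = 484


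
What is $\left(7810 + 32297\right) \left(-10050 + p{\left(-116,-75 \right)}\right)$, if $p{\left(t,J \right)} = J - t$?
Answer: $-401430963$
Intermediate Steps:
$\left(7810 + 32297\right) \left(-10050 + p{\left(-116,-75 \right)}\right) = \left(7810 + 32297\right) \left(-10050 - -41\right) = 40107 \left(-10050 + \left(-75 + 116\right)\right) = 40107 \left(-10050 + 41\right) = 40107 \left(-10009\right) = -401430963$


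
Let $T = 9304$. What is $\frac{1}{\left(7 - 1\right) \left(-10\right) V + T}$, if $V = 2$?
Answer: $\frac{1}{9184} \approx 0.00010888$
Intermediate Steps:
$\frac{1}{\left(7 - 1\right) \left(-10\right) V + T} = \frac{1}{\left(7 - 1\right) \left(-10\right) 2 + 9304} = \frac{1}{6 \left(-10\right) 2 + 9304} = \frac{1}{\left(-60\right) 2 + 9304} = \frac{1}{-120 + 9304} = \frac{1}{9184}$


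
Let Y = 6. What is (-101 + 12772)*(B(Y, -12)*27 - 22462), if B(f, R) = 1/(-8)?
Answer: -2277270133/8 ≈ -2.8466e+8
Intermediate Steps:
B(f, R) = -⅛
(-101 + 12772)*(B(Y, -12)*27 - 22462) = (-101 + 12772)*(-⅛*27 - 22462) = 12671*(-27/8 - 22462) = 12671*(-179723/8) = -2277270133/8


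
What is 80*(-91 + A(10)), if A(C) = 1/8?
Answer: -7270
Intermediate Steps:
A(C) = 1/8
80*(-91 + A(10)) = 80*(-91 + 1/8) = 80*(-727/8) = -7270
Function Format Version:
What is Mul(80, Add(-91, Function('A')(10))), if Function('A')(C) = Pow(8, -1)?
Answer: -7270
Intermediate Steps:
Function('A')(C) = Rational(1, 8)
Mul(80, Add(-91, Function('A')(10))) = Mul(80, Add(-91, Rational(1, 8))) = Mul(80, Rational(-727, 8)) = -7270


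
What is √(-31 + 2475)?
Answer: 2*√611 ≈ 49.437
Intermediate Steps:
√(-31 + 2475) = √2444 = 2*√611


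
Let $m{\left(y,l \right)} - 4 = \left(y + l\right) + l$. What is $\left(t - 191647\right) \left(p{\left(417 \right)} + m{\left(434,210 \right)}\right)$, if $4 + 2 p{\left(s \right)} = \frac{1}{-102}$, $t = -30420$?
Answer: $- \frac{38778005741}{204} \approx -1.9009 \cdot 10^{8}$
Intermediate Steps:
$p{\left(s \right)} = - \frac{409}{204}$ ($p{\left(s \right)} = -2 + \frac{1}{2 \left(-102\right)} = -2 + \frac{1}{2} \left(- \frac{1}{102}\right) = -2 - \frac{1}{204} = - \frac{409}{204}$)
$m{\left(y,l \right)} = 4 + y + 2 l$ ($m{\left(y,l \right)} = 4 + \left(\left(y + l\right) + l\right) = 4 + \left(\left(l + y\right) + l\right) = 4 + \left(y + 2 l\right) = 4 + y + 2 l$)
$\left(t - 191647\right) \left(p{\left(417 \right)} + m{\left(434,210 \right)}\right) = \left(-30420 - 191647\right) \left(- \frac{409}{204} + \left(4 + 434 + 2 \cdot 210\right)\right) = - 222067 \left(- \frac{409}{204} + \left(4 + 434 + 420\right)\right) = - 222067 \left(- \frac{409}{204} + 858\right) = \left(-222067\right) \frac{174623}{204} = - \frac{38778005741}{204}$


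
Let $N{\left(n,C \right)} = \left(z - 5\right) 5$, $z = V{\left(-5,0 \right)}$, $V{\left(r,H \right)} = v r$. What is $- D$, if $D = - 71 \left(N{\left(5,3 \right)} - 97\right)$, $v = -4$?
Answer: $-1562$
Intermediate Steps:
$V{\left(r,H \right)} = - 4 r$
$z = 20$ ($z = \left(-4\right) \left(-5\right) = 20$)
$N{\left(n,C \right)} = 75$ ($N{\left(n,C \right)} = \left(20 - 5\right) 5 = 15 \cdot 5 = 75$)
$D = 1562$ ($D = - 71 \left(75 - 97\right) = \left(-71\right) \left(-22\right) = 1562$)
$- D = \left(-1\right) 1562 = -1562$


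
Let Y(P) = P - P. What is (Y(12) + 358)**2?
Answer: 128164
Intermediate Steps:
Y(P) = 0
(Y(12) + 358)**2 = (0 + 358)**2 = 358**2 = 128164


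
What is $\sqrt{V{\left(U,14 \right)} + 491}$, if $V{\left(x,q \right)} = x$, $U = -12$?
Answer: $\sqrt{479} \approx 21.886$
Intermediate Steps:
$\sqrt{V{\left(U,14 \right)} + 491} = \sqrt{-12 + 491} = \sqrt{479}$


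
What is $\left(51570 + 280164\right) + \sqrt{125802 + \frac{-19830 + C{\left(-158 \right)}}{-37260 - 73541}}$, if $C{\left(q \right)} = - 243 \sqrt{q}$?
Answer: $331734 + \frac{\sqrt{1544455940312832 + 26924643 i \sqrt{158}}}{110801} \approx 3.3209 \cdot 10^{5} + 3.8861 \cdot 10^{-5} i$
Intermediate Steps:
$\left(51570 + 280164\right) + \sqrt{125802 + \frac{-19830 + C{\left(-158 \right)}}{-37260 - 73541}} = \left(51570 + 280164\right) + \sqrt{125802 + \frac{-19830 - 243 \sqrt{-158}}{-37260 - 73541}} = 331734 + \sqrt{125802 + \frac{-19830 - 243 i \sqrt{158}}{-110801}} = 331734 + \sqrt{125802 + \left(-19830 - 243 i \sqrt{158}\right) \left(- \frac{1}{110801}\right)} = 331734 + \sqrt{125802 + \left(\frac{19830}{110801} + \frac{243 i \sqrt{158}}{110801}\right)} = 331734 + \sqrt{\frac{13939007232}{110801} + \frac{243 i \sqrt{158}}{110801}}$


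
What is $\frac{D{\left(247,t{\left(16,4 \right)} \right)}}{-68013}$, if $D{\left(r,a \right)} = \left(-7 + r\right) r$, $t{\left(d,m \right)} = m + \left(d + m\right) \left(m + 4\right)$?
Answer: $- \frac{19760}{22671} \approx -0.8716$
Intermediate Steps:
$t{\left(d,m \right)} = m + \left(4 + m\right) \left(d + m\right)$ ($t{\left(d,m \right)} = m + \left(d + m\right) \left(4 + m\right) = m + \left(4 + m\right) \left(d + m\right)$)
$D{\left(r,a \right)} = r \left(-7 + r\right)$
$\frac{D{\left(247,t{\left(16,4 \right)} \right)}}{-68013} = \frac{247 \left(-7 + 247\right)}{-68013} = 247 \cdot 240 \left(- \frac{1}{68013}\right) = 59280 \left(- \frac{1}{68013}\right) = - \frac{19760}{22671}$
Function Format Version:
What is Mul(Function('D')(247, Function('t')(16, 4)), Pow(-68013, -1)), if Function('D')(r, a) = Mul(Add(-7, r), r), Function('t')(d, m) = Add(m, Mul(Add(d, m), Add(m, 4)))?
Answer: Rational(-19760, 22671) ≈ -0.87160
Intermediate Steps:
Function('t')(d, m) = Add(m, Mul(Add(4, m), Add(d, m))) (Function('t')(d, m) = Add(m, Mul(Add(d, m), Add(4, m))) = Add(m, Mul(Add(4, m), Add(d, m))))
Function('D')(r, a) = Mul(r, Add(-7, r))
Mul(Function('D')(247, Function('t')(16, 4)), Pow(-68013, -1)) = Mul(Mul(247, Add(-7, 247)), Pow(-68013, -1)) = Mul(Mul(247, 240), Rational(-1, 68013)) = Mul(59280, Rational(-1, 68013)) = Rational(-19760, 22671)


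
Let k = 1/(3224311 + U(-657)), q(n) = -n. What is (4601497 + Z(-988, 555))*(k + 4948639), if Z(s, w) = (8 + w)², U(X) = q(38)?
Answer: 78477878382466596768/3224273 ≈ 2.4340e+13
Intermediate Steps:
U(X) = -38 (U(X) = -1*38 = -38)
k = 1/3224273 (k = 1/(3224311 - 38) = 1/3224273 ≈ 3.1015e-7)
(4601497 + Z(-988, 555))*(k + 4948639) = (4601497 + (8 + 555)²)*(1/3224273 + 4948639) = (4601497 + 563²)*(15955763114448/3224273) = (4601497 + 316969)*(15955763114448/3224273) = 4918466*(15955763114448/3224273) = 78477878382466596768/3224273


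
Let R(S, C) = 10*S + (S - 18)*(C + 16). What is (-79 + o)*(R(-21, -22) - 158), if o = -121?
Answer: 26800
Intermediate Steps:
R(S, C) = 10*S + (-18 + S)*(16 + C)
(-79 + o)*(R(-21, -22) - 158) = (-79 - 121)*((-288 - 18*(-22) + 26*(-21) - 22*(-21)) - 158) = -200*((-288 + 396 - 546 + 462) - 158) = -200*(24 - 158) = -200*(-134) = 26800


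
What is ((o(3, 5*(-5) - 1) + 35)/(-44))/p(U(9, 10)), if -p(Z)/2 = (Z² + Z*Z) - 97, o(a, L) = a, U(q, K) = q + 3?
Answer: 19/8404 ≈ 0.0022608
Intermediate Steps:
U(q, K) = 3 + q
p(Z) = 194 - 4*Z² (p(Z) = -2*((Z² + Z*Z) - 97) = -2*((Z² + Z²) - 97) = -2*(2*Z² - 97) = -2*(-97 + 2*Z²) = 194 - 4*Z²)
((o(3, 5*(-5) - 1) + 35)/(-44))/p(U(9, 10)) = ((3 + 35)/(-44))/(194 - 4*(3 + 9)²) = (38*(-1/44))/(194 - 4*12²) = -19/(22*(194 - 4*144)) = -19/(22*(194 - 576)) = -19/22/(-382) = -19/22*(-1/382) = 19/8404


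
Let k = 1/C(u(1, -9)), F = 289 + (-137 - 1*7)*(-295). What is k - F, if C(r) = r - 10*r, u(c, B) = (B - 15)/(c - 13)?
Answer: -769843/18 ≈ -42769.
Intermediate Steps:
u(c, B) = (-15 + B)/(-13 + c)
C(r) = -9*r (C(r) = r - 10*r = -9*r)
F = 42769 (F = 289 + (-137 - 7)*(-295) = 289 - 144*(-295) = 289 + 42480 = 42769)
k = -1/18 (k = 1/(-9*(-15 - 9)/(-13 + 1)) = 1/(-9*(-24)/(-12)) = 1/(-(-3)*(-24)/4) = 1/(-9*2) = 1/(-18) = -1/18 ≈ -0.055556)
k - F = -1/18 - 1*42769 = -1/18 - 42769 = -769843/18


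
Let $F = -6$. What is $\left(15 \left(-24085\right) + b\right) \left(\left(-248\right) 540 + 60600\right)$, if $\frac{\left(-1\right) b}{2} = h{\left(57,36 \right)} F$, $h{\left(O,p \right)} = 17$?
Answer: $26473725720$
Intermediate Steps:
$b = 204$ ($b = - 2 \cdot 17 \left(-6\right) = \left(-2\right) \left(-102\right) = 204$)
$\left(15 \left(-24085\right) + b\right) \left(\left(-248\right) 540 + 60600\right) = \left(15 \left(-24085\right) + 204\right) \left(\left(-248\right) 540 + 60600\right) = \left(-361275 + 204\right) \left(-133920 + 60600\right) = \left(-361071\right) \left(-73320\right) = 26473725720$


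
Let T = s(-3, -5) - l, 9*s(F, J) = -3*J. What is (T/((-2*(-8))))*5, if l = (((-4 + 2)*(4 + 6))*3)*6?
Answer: 5425/48 ≈ 113.02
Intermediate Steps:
s(F, J) = -J/3 (s(F, J) = (-3*J)/9 = -J/3)
l = -360 (l = (-2*10*3)*6 = -20*3*6 = -60*6 = -360)
T = 1085/3 (T = -⅓*(-5) - 1*(-360) = 5/3 + 360 = 1085/3 ≈ 361.67)
(T/((-2*(-8))))*5 = (1085/(3*((-2*(-8)))))*5 = ((1085/3)/16)*5 = ((1085/3)*(1/16))*5 = (1085/48)*5 = 5425/48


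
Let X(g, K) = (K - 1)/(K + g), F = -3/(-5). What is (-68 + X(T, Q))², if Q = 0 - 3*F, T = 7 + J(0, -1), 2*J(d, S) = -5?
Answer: 3474496/729 ≈ 4766.1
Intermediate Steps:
J(d, S) = -5/2 (J(d, S) = (½)*(-5) = -5/2)
F = ⅗ (F = -3*(-⅕) = ⅗ ≈ 0.60000)
T = 9/2 (T = 7 - 5/2 = 9/2 ≈ 4.5000)
Q = -9/5 (Q = 0 - 3*⅗ = 0 - 9/5 = -9/5 ≈ -1.8000)
X(g, K) = (-1 + K)/(K + g)
(-68 + X(T, Q))² = (-68 + (-1 - 9/5)/(-9/5 + 9/2))² = (-68 - 14/5/(27/10))² = (-68 + (10/27)*(-14/5))² = (-68 - 28/27)² = (-1864/27)² = 3474496/729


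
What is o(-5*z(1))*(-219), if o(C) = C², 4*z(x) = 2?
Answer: -5475/4 ≈ -1368.8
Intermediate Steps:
z(x) = ½ (z(x) = (¼)*2 = ½)
o(-5*z(1))*(-219) = (-5*½)²*(-219) = (-5/2)²*(-219) = (25/4)*(-219) = -5475/4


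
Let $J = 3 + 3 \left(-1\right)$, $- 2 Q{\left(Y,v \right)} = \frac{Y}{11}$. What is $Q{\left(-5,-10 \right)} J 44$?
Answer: $0$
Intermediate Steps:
$Q{\left(Y,v \right)} = - \frac{Y}{22}$ ($Q{\left(Y,v \right)} = - \frac{Y \frac{1}{11}}{2} = - \frac{\frac{1}{11} Y}{2} = - \frac{Y}{22}$)
$J = 0$ ($J = 3 - 3 = 0$)
$Q{\left(-5,-10 \right)} J 44 = \left(- \frac{1}{22}\right) \left(-5\right) 0 \cdot 44 = \frac{5}{22} \cdot 0 \cdot 44 = 0 \cdot 44 = 0$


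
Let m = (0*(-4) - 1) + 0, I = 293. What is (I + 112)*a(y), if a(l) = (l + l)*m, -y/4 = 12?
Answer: 38880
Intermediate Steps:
y = -48 (y = -4*12 = -48)
m = -1 (m = (0 - 1) + 0 = -1 + 0 = -1)
a(l) = -2*l (a(l) = (l + l)*(-1) = (2*l)*(-1) = -2*l)
(I + 112)*a(y) = (293 + 112)*(-2*(-48)) = 405*96 = 38880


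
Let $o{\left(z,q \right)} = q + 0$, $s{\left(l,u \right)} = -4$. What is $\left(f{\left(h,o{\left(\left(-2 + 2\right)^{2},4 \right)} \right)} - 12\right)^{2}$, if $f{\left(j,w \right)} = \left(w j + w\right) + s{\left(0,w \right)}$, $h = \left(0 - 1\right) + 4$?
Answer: $0$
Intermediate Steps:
$o{\left(z,q \right)} = q$
$h = 3$ ($h = -1 + 4 = 3$)
$f{\left(j,w \right)} = -4 + w + j w$ ($f{\left(j,w \right)} = \left(w j + w\right) - 4 = \left(j w + w\right) - 4 = \left(w + j w\right) - 4 = -4 + w + j w$)
$\left(f{\left(h,o{\left(\left(-2 + 2\right)^{2},4 \right)} \right)} - 12\right)^{2} = \left(\left(-4 + 4 + 3 \cdot 4\right) - 12\right)^{2} = \left(\left(-4 + 4 + 12\right) - 12\right)^{2} = \left(12 - 12\right)^{2} = 0^{2} = 0$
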